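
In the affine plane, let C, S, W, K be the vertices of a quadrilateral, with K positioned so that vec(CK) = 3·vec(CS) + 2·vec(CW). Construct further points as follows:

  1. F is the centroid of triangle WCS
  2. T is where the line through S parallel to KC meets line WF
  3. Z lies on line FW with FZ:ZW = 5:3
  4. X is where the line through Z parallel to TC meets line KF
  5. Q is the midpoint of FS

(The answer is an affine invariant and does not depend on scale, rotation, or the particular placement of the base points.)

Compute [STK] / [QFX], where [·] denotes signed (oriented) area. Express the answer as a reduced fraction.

Work in coordinates with C = (0, 0), S = (1, 0), W = (0, 1), K = (3, 2).
1. F is the centroid of triangle WCS ⇒ F = (1/3, 1/3)
2. T is where the line through S parallel to KC meets line WF ⇒ T = (5/8, -1/4)
3. Z lies on line FW with FZ:ZW = 5:3 ⇒ Z = (1/8, 3/4)
4. X is where the line through Z parallel to TC meets line KF ⇒ X = (27/41, 22/41)
5. Q is the midpoint of FS ⇒ Q = (2/3, 1/6)
2·[STK] = -1/4, 2·[QFX] = -5/41
[STK]:[QFX] = -1/4:-5/41 = 41/20

[STK]:[QFX] = 41/20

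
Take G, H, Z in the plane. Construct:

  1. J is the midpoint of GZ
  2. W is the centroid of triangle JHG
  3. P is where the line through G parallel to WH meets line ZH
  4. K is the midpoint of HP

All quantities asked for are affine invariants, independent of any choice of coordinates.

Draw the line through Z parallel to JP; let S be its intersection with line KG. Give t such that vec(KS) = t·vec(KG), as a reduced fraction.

Set G = (0, 0), H = (1, 0), Z = (0, 1); any affine frame gives the same invariant.
1. J is the midpoint of GZ ⇒ J = (0, 1/2)
2. W is the centroid of triangle JHG ⇒ W = (1/3, 1/6)
3. P is where the line through G parallel to WH meets line ZH ⇒ P = (4/3, -1/3)
4. K is the midpoint of HP ⇒ K = (7/6, -1/6)
through Z parallel to JP: direction (4/3, -5/6); meets KG at S = (56/27, -8/27)
S = K + t·(G−K) with t = -7/9

t = -7/9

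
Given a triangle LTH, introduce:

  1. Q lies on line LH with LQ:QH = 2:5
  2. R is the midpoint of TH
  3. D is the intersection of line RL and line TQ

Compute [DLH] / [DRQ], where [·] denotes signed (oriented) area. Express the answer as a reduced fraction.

Choose coordinates L = (0, 0), T = (1, 0), H = (0, 1).
1. Q lies on line LH with LQ:QH = 2:5 ⇒ Q = (0, 2/7)
2. R is the midpoint of TH ⇒ R = (1/2, 1/2)
3. D is the intersection of line RL and line TQ ⇒ D = (2/9, 2/9)
2·[DLH] = -2/9, 2·[DRQ] = 5/63
[DLH]:[DRQ] = -2/9:5/63 = -14/5

[DLH]:[DRQ] = -14/5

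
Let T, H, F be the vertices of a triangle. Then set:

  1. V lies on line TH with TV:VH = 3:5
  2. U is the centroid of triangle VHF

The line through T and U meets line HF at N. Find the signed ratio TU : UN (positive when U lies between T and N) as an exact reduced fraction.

TU:UN = 19/5

Set T = (0, 0), H = (1, 0), F = (0, 1); any affine frame gives the same invariant.
1. V lies on line TH with TV:VH = 3:5 ⇒ V = (3/8, 0)
2. U is the centroid of triangle VHF ⇒ U = (11/24, 1/3)
line TU meets HF at N = (11/19, 8/19)
U = T + t·(N−T) with t = 19/24, so TU:UN = 19/24:5/24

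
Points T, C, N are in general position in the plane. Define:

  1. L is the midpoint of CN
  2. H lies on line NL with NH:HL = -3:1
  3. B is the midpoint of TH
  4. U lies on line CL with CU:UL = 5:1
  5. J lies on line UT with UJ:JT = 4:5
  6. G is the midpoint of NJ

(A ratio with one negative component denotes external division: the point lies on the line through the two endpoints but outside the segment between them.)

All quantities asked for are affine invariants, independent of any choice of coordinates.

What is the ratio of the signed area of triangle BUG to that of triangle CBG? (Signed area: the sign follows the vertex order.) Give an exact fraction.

[BUG]:[CBG] = -71/121

Work in coordinates with T = (0, 0), C = (1, 0), N = (0, 1).
1. L is the midpoint of CN ⇒ L = (1/2, 1/2)
2. H lies on line NL with NH:HL = -3:1 ⇒ H = (3/4, 1/4)
3. B is the midpoint of TH ⇒ B = (3/8, 1/8)
4. U lies on line CL with CU:UL = 5:1 ⇒ U = (7/12, 5/12)
5. J lies on line UT with UJ:JT = 4:5 ⇒ J = (35/108, 25/108)
6. G is the midpoint of NJ ⇒ G = (35/216, 133/216)
2·[BUG] = 71/432, 2·[CBG] = -121/432
[BUG]:[CBG] = 71/432:-121/432 = -71/121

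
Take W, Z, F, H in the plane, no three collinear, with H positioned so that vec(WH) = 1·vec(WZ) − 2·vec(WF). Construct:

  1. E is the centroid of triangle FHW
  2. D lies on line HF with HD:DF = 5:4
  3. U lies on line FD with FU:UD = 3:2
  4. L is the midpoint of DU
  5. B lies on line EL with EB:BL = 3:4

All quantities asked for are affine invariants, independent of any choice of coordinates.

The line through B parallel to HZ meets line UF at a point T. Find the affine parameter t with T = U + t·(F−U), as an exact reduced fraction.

Set W = (0, 0), Z = (1, 0), F = (0, 1), H = (1, -2); any affine frame gives the same invariant.
1. E is the centroid of triangle FHW ⇒ E = (1/3, -1/3)
2. D lies on line HF with HD:DF = 5:4 ⇒ D = (4/9, -1/3)
3. U lies on line FD with FU:UD = 3:2 ⇒ U = (4/15, 1/5)
4. L is the midpoint of DU ⇒ L = (16/45, -1/15)
5. B lies on line EL with EB:BL = 3:4 ⇒ B = (12/35, -23/105)
through B parallel to HZ: direction (0, 2); meets UF at T = (12/35, -1/35)
T = U + t·(F−U) with t = -2/7

t = -2/7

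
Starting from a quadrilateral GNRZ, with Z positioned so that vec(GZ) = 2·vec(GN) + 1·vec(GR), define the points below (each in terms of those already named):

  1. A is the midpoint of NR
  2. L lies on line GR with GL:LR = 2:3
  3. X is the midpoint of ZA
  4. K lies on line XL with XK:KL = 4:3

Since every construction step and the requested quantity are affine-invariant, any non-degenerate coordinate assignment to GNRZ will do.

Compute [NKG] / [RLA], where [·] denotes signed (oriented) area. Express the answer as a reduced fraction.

[NKG]:[RLA] = 11/6

Set G = (0, 0), N = (1, 0), R = (0, 1), Z = (2, 1); any affine frame gives the same invariant.
1. A is the midpoint of NR ⇒ A = (1/2, 1/2)
2. L lies on line GR with GL:LR = 2:3 ⇒ L = (0, 2/5)
3. X is the midpoint of ZA ⇒ X = (5/4, 3/4)
4. K lies on line XL with XK:KL = 4:3 ⇒ K = (15/28, 11/20)
2·[NKG] = 11/20, 2·[RLA] = 3/10
[NKG]:[RLA] = 11/20:3/10 = 11/6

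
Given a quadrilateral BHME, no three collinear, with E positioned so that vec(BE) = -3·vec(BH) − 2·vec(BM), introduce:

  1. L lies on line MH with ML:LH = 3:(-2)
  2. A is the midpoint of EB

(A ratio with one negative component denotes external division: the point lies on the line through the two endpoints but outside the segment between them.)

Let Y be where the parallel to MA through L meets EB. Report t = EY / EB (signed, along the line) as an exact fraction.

t = 4

Choose coordinates B = (0, 0), H = (1, 0), M = (0, 1), E = (-3, -2).
1. L lies on line MH with ML:LH = 3:(-2) ⇒ L = (3, -2)
2. A is the midpoint of EB ⇒ A = (-3/2, -1)
through L parallel to MA: direction (-3/2, -2); meets EB at Y = (9, 6)
Y = E + t·(B−E) with t = 4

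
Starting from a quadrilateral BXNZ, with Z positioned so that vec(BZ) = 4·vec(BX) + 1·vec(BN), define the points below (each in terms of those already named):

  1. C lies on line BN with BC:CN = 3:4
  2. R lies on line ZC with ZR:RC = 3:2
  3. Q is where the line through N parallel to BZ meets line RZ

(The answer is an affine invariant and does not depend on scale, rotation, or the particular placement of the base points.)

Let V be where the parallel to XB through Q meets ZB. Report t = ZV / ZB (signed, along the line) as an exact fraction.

Work in coordinates with B = (0, 0), X = (1, 0), N = (0, 1), Z = (4, 1).
1. C lies on line BN with BC:CN = 3:4 ⇒ C = (0, 3/7)
2. R lies on line ZC with ZR:RC = 3:2 ⇒ R = (8/5, 23/35)
3. Q is where the line through N parallel to BZ meets line RZ ⇒ Q = (-16/3, -1/3)
through Q parallel to XB: direction (-1, 0); meets ZB at V = (-4/3, -1/3)
V = Z + t·(B−Z) with t = 4/3

t = 4/3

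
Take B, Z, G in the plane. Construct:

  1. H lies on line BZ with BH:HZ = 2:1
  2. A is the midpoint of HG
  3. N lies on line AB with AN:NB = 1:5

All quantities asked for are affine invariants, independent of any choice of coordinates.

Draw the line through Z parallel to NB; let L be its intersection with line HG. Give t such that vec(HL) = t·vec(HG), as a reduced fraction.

Set B = (0, 0), Z = (1, 0), G = (0, 1); any affine frame gives the same invariant.
1. H lies on line BZ with BH:HZ = 2:1 ⇒ H = (2/3, 0)
2. A is the midpoint of HG ⇒ A = (1/3, 1/2)
3. N lies on line AB with AN:NB = 1:5 ⇒ N = (5/18, 5/12)
through Z parallel to NB: direction (-5/18, -5/12); meets HG at L = (5/6, -1/4)
L = H + t·(G−H) with t = -1/4

t = -1/4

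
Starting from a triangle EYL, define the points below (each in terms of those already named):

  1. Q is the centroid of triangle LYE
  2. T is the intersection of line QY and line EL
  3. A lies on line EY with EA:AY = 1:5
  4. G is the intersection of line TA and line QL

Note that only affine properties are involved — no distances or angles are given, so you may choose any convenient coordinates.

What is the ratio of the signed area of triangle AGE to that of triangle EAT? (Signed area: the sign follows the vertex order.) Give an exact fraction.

[AGE]:[EAT] = 4

Work in coordinates with E = (0, 0), Y = (1, 0), L = (0, 1).
1. Q is the centroid of triangle LYE ⇒ Q = (1/3, 1/3)
2. T is the intersection of line QY and line EL ⇒ T = (0, 1/2)
3. A lies on line EY with EA:AY = 1:5 ⇒ A = (1/6, 0)
4. G is the intersection of line TA and line QL ⇒ G = (-1/2, 2)
2·[AGE] = 1/3, 2·[EAT] = 1/12
[AGE]:[EAT] = 1/3:1/12 = 4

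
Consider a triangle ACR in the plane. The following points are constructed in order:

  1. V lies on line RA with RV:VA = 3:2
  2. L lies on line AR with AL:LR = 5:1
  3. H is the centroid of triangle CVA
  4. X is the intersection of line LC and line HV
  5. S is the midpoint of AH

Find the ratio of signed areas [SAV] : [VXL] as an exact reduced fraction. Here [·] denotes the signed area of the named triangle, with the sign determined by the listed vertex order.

[SAV]:[VXL] = -2/169

Set A = (0, 0), C = (1, 0), R = (0, 1); any affine frame gives the same invariant.
1. V lies on line RA with RV:VA = 3:2 ⇒ V = (0, 2/5)
2. L lies on line AR with AL:LR = 5:1 ⇒ L = (0, 5/6)
3. H is the centroid of triangle CVA ⇒ H = (1/3, 2/15)
4. X is the intersection of line LC and line HV ⇒ X = (13, -10)
5. S is the midpoint of AH ⇒ S = (1/6, 1/15)
2·[SAV] = -1/15, 2·[VXL] = 169/30
[SAV]:[VXL] = -1/15:169/30 = -2/169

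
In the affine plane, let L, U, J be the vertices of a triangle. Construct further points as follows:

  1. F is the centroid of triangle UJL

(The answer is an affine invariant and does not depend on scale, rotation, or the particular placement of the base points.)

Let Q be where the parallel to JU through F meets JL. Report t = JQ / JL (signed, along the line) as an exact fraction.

Choose coordinates L = (0, 0), U = (1, 0), J = (0, 1).
1. F is the centroid of triangle UJL ⇒ F = (1/3, 1/3)
through F parallel to JU: direction (1, -1); meets JL at Q = (0, 2/3)
Q = J + t·(L−J) with t = 1/3

t = 1/3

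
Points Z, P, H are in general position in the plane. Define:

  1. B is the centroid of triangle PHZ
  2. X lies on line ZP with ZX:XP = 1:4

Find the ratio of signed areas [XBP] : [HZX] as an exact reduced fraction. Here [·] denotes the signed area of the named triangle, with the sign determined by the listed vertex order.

Choose coordinates Z = (0, 0), P = (1, 0), H = (0, 1).
1. B is the centroid of triangle PHZ ⇒ B = (1/3, 1/3)
2. X lies on line ZP with ZX:XP = 1:4 ⇒ X = (1/5, 0)
2·[XBP] = -4/15, 2·[HZX] = 1/5
[XBP]:[HZX] = -4/15:1/5 = -4/3

[XBP]:[HZX] = -4/3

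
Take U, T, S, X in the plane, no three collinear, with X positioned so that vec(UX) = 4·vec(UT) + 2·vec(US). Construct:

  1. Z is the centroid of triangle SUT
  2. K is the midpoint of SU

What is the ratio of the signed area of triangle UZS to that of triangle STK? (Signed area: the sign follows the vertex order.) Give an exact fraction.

[UZS]:[STK] = -2/3

Choose coordinates U = (0, 0), T = (1, 0), S = (0, 1), X = (4, 2).
1. Z is the centroid of triangle SUT ⇒ Z = (1/3, 1/3)
2. K is the midpoint of SU ⇒ K = (0, 1/2)
2·[UZS] = 1/3, 2·[STK] = -1/2
[UZS]:[STK] = 1/3:-1/2 = -2/3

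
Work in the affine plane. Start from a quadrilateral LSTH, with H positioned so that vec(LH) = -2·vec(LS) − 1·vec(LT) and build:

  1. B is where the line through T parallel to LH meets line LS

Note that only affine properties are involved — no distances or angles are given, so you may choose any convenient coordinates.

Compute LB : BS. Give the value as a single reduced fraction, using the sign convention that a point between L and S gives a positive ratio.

LB:BS = -2/3

Work in coordinates with L = (0, 0), S = (1, 0), T = (0, 1), H = (-2, -1).
1. B is where the line through T parallel to LH meets line LS ⇒ B = (-2, 0)
B = L + t·(S−L) with t = -2, so LB:BS = t:(1−t) = -2:3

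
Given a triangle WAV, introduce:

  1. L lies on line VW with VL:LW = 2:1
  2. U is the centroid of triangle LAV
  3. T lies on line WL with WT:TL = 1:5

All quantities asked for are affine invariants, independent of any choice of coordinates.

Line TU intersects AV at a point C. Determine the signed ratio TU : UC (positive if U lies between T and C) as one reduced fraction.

TU:UC = 13/4

Choose coordinates W = (0, 0), A = (1, 0), V = (0, 1).
1. L lies on line VW with VL:LW = 2:1 ⇒ L = (0, 1/3)
2. U is the centroid of triangle LAV ⇒ U = (1/3, 4/9)
3. T lies on line WL with WT:TL = 1:5 ⇒ T = (0, 1/18)
line TU meets AV at C = (17/39, 22/39)
U = T + t·(C−T) with t = 13/17, so TU:UC = 13/17:4/17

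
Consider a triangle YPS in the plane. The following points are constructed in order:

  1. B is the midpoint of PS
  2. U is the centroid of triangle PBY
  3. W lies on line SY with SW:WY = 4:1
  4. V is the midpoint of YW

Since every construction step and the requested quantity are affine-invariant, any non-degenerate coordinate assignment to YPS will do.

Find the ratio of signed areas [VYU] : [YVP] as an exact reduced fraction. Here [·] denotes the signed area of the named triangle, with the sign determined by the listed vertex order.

[VYU]:[YVP] = -1/2

Work in coordinates with Y = (0, 0), P = (1, 0), S = (0, 1).
1. B is the midpoint of PS ⇒ B = (1/2, 1/2)
2. U is the centroid of triangle PBY ⇒ U = (1/2, 1/6)
3. W lies on line SY with SW:WY = 4:1 ⇒ W = (0, 1/5)
4. V is the midpoint of YW ⇒ V = (0, 1/10)
2·[VYU] = 1/20, 2·[YVP] = -1/10
[VYU]:[YVP] = 1/20:-1/10 = -1/2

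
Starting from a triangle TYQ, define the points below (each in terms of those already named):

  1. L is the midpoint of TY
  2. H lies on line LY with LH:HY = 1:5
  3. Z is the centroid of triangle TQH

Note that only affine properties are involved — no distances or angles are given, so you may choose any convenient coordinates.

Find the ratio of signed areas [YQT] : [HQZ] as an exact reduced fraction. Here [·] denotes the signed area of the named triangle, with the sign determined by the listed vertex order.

[YQT]:[HQZ] = 36/7

Set T = (0, 0), Y = (1, 0), Q = (0, 1); any affine frame gives the same invariant.
1. L is the midpoint of TY ⇒ L = (1/2, 0)
2. H lies on line LY with LH:HY = 1:5 ⇒ H = (7/12, 0)
3. Z is the centroid of triangle TQH ⇒ Z = (7/36, 1/3)
2·[YQT] = 1, 2·[HQZ] = 7/36
[YQT]:[HQZ] = 1:7/36 = 36/7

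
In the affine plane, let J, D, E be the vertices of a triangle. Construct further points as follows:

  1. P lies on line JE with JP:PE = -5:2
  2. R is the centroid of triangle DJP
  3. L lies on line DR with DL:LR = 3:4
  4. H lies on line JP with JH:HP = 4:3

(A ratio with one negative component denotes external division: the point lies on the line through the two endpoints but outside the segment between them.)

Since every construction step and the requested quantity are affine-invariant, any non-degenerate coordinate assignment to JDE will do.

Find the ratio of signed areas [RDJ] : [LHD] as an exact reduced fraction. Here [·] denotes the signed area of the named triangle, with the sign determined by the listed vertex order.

[RDJ]:[LHD] = 49/3

Set J = (0, 0), D = (1, 0), E = (0, 1); any affine frame gives the same invariant.
1. P lies on line JE with JP:PE = -5:2 ⇒ P = (0, 5/3)
2. R is the centroid of triangle DJP ⇒ R = (1/3, 5/9)
3. L lies on line DR with DL:LR = 3:4 ⇒ L = (5/7, 5/21)
4. H lies on line JP with JH:HP = 4:3 ⇒ H = (0, 20/21)
2·[RDJ] = -5/9, 2·[LHD] = -5/147
[RDJ]:[LHD] = -5/9:-5/147 = 49/3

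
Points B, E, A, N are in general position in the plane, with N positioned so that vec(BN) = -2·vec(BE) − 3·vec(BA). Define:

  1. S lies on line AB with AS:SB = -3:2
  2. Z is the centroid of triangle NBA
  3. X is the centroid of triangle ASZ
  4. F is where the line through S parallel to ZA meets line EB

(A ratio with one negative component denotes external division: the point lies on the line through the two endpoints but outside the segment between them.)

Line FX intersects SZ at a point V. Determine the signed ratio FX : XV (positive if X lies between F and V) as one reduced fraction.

FX:XV = 13/5

Work in coordinates with B = (0, 0), E = (1, 0), A = (0, 1), N = (-2, -3).
1. S lies on line AB with AS:SB = -3:2 ⇒ S = (0, -2)
2. Z is the centroid of triangle NBA ⇒ Z = (-2/3, -2/3)
3. X is the centroid of triangle ASZ ⇒ X = (-2/9, -5/9)
4. F is where the line through S parallel to ZA meets line EB ⇒ F = (4/5, 0)
line FX meets SZ at V = (-8/13, -10/13)
X = F + t·(V−F) with t = 13/18, so FX:XV = 13/18:5/18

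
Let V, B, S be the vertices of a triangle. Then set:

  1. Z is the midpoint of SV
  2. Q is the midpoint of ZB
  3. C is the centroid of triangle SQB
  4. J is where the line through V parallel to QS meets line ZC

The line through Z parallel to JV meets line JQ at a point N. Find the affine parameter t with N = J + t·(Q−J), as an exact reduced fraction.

t = 1/2

Set V = (0, 0), B = (1, 0), S = (0, 1); any affine frame gives the same invariant.
1. Z is the midpoint of SV ⇒ Z = (0, 1/2)
2. Q is the midpoint of ZB ⇒ Q = (1/2, 1/4)
3. C is the centroid of triangle SQB ⇒ C = (1/2, 5/12)
4. J is where the line through V parallel to QS meets line ZC ⇒ J = (-3/8, 9/16)
through Z parallel to JV: direction (3/8, -9/16); meets JQ at N = (1/16, 13/32)
N = J + t·(Q−J) with t = 1/2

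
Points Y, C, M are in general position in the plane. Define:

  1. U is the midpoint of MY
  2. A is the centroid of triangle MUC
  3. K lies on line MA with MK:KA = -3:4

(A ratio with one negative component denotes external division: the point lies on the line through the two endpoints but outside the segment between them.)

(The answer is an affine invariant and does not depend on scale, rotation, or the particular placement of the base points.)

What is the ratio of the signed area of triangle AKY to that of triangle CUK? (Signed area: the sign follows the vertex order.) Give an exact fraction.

Work in coordinates with Y = (0, 0), C = (1, 0), M = (0, 1).
1. U is the midpoint of MY ⇒ U = (0, 1/2)
2. A is the centroid of triangle MUC ⇒ A = (1/3, 1/2)
3. K lies on line MA with MK:KA = -3:4 ⇒ K = (-1, 5/2)
2·[AKY] = 4/3, 2·[CUK] = -3/2
[AKY]:[CUK] = 4/3:-3/2 = -8/9

[AKY]:[CUK] = -8/9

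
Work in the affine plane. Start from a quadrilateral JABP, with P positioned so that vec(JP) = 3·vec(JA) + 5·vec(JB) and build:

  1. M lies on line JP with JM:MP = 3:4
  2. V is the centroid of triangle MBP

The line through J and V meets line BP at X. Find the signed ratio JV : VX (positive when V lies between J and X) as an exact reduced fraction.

JV:VX = 17/4

Work in coordinates with J = (0, 0), A = (1, 0), B = (0, 1), P = (3, 5).
1. M lies on line JP with JM:MP = 3:4 ⇒ M = (9/7, 15/7)
2. V is the centroid of triangle MBP ⇒ V = (10/7, 19/7)
line JV meets BP at X = (30/17, 57/17)
V = J + t·(X−J) with t = 17/21, so JV:VX = 17/21:4/21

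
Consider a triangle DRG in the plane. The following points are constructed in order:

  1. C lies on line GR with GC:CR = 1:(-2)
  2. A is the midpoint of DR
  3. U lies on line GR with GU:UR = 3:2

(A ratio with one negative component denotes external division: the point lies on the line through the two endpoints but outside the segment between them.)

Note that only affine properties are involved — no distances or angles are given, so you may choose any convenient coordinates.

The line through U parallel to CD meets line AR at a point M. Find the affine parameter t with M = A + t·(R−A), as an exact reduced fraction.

t = 3/5

Set D = (0, 0), R = (1, 0), G = (0, 1); any affine frame gives the same invariant.
1. C lies on line GR with GC:CR = 1:(-2) ⇒ C = (-1, 2)
2. A is the midpoint of DR ⇒ A = (1/2, 0)
3. U lies on line GR with GU:UR = 3:2 ⇒ U = (3/5, 2/5)
through U parallel to CD: direction (1, -2); meets AR at M = (4/5, 0)
M = A + t·(R−A) with t = 3/5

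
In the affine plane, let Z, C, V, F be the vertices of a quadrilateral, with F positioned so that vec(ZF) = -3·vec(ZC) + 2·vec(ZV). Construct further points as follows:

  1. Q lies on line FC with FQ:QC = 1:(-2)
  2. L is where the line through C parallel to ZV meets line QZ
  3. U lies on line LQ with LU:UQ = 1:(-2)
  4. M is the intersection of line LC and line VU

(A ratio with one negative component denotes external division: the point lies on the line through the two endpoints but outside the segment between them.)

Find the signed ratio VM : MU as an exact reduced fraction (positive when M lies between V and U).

Choose coordinates Z = (0, 0), C = (1, 0), V = (0, 1), F = (-3, 2).
1. Q lies on line FC with FQ:QC = 1:(-2) ⇒ Q = (-7, 4)
2. L is where the line through C parallel to ZV meets line QZ ⇒ L = (1, -4/7)
3. U lies on line LQ with LU:UQ = 1:(-2) ⇒ U = (9, -36/7)
4. M is the intersection of line LC and line VU ⇒ M = (1, 20/63)
M = V + t·(U−V) with t = 1/9, so VM:MU = t:(1−t) = 1/9:8/9

VM:MU = 1/8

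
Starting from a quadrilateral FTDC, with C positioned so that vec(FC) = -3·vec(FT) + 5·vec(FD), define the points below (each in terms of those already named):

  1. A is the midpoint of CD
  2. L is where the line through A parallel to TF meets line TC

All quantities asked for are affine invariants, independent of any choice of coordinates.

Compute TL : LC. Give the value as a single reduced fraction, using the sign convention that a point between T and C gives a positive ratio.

Assign F = (0, 0), T = (1, 0), D = (0, 1), C = (-3, 5) — the answer is frame-independent, so this choice is without loss of generality.
1. A is the midpoint of CD ⇒ A = (-3/2, 3)
2. L is where the line through A parallel to TF meets line TC ⇒ L = (-7/5, 3)
L = T + t·(C−T) with t = 3/5, so TL:LC = t:(1−t) = 3/5:2/5

TL:LC = 3/2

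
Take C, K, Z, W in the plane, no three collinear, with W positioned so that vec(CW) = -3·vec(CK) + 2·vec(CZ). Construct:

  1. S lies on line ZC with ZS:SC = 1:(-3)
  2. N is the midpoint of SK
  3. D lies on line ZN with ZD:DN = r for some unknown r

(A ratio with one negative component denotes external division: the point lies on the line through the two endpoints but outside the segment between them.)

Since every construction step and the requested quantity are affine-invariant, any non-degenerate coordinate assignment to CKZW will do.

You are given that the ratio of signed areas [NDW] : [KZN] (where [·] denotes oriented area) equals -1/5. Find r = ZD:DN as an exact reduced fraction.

r = 4

Choose coordinates C = (0, 0), K = (1, 0), Z = (0, 1), W = (-3, 2).
1. S lies on line ZC with ZS:SC = 1:(-3) ⇒ S = (0, 3/2)
2. N is the midpoint of SK ⇒ N = (1/2, 3/4)
3. With ZD:DN = r, write λ = r/(r+1) so D = Z + λ·(N−Z); D is affine-linear in λ
Every point depending on D is an affine combination of D and λ-independent points, so each such coordinate is linear in λ; the λ² term in each signed area is a multiple of (N−Z)×(N−Z) = 0, so 2·[NDW] and 2·[KZN] are each linear in λ. Evaluating at λ=0 and λ=1:
  2·[NDW] = -1/4·λ + 1/4,   2·[KZN] = -1/4
So [NDW]:[KZN] = (-1/4·λ + 1/4) / (-1/4). Setting this equal to -1/5:
  -1/4·λ + 1/4 = -1/5·(-1/4)  ⇒  λ = 4/5
Then r = λ/(1−λ) = (4/5)/(1/5) = 4. Check: with r = 4, D = (2/5, 4/5) and [NDW]:[KZN] = -1/5 as required.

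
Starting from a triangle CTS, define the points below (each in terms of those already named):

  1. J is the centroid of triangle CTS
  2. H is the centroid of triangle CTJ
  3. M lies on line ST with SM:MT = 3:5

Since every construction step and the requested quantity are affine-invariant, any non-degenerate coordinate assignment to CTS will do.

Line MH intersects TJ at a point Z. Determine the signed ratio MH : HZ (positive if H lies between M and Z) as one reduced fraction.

MH:HZ = -23/8

Choose coordinates C = (0, 0), T = (1, 0), S = (0, 1).
1. J is the centroid of triangle CTS ⇒ J = (1/3, 1/3)
2. H is the centroid of triangle CTJ ⇒ H = (4/9, 1/9)
3. M lies on line ST with SM:MT = 3:5 ⇒ M = (3/8, 5/8)
line MH meets TJ at Z = (29/69, 20/69)
H = M + t·(Z−M) with t = 23/15, so MH:HZ = 23/15:-8/15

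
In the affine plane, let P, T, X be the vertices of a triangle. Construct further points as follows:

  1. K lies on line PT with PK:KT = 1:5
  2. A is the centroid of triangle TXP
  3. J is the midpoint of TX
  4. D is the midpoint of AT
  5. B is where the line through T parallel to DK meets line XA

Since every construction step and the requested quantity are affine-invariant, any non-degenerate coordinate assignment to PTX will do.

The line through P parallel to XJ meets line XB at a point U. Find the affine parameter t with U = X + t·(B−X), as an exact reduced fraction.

t = 7/4

Choose coordinates P = (0, 0), T = (1, 0), X = (0, 1).
1. K lies on line PT with PK:KT = 1:5 ⇒ K = (1/6, 0)
2. A is the centroid of triangle TXP ⇒ A = (1/3, 1/3)
3. J is the midpoint of TX ⇒ J = (1/2, 1/2)
4. D is the midpoint of AT ⇒ D = (2/3, 1/6)
5. B is where the line through T parallel to DK meets line XA ⇒ B = (4/7, -1/7)
through P parallel to XJ: direction (1/2, -1/2); meets XB at U = (1, -1)
U = X + t·(B−X) with t = 7/4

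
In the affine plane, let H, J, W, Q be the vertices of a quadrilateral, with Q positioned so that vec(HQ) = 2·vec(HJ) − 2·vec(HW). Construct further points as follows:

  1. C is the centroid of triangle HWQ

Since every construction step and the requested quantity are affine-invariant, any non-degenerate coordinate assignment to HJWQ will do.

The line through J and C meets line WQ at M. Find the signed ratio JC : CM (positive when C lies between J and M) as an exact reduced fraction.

JC:CM = -5/2

Assign H = (0, 0), J = (1, 0), W = (0, 1), Q = (2, -2) — the answer is frame-independent, so this choice is without loss of generality.
1. C is the centroid of triangle HWQ ⇒ C = (2/3, -1/3)
line JC meets WQ at M = (4/5, -1/5)
C = J + t·(M−J) with t = 5/3, so JC:CM = 5/3:-2/3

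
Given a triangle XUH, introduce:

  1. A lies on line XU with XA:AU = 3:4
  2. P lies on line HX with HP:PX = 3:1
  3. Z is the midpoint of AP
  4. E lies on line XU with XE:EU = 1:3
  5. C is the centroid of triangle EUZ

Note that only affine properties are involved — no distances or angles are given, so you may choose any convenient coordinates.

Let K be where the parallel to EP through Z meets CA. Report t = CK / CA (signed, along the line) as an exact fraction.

Assign X = (0, 0), U = (1, 0), H = (0, 1) — the answer is frame-independent, so this choice is without loss of generality.
1. A lies on line XU with XA:AU = 3:4 ⇒ A = (3/7, 0)
2. P lies on line HX with HP:PX = 3:1 ⇒ P = (0, 1/4)
3. Z is the midpoint of AP ⇒ Z = (3/14, 1/8)
4. E lies on line XU with XE:EU = 1:3 ⇒ E = (1/4, 0)
5. C is the centroid of triangle EUZ ⇒ C = (41/84, 1/24)
through Z parallel to EP: direction (-1/4, 1/4); meets CA at K = (179/476, -5/136)
K = C + t·(A−C) with t = 32/17

t = 32/17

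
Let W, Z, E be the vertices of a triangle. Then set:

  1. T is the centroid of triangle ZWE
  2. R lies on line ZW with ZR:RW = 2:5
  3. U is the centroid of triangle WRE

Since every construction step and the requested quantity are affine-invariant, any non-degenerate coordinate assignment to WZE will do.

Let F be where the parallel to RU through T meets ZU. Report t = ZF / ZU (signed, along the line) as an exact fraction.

Assign W = (0, 0), Z = (1, 0), E = (0, 1) — the answer is frame-independent, so this choice is without loss of generality.
1. T is the centroid of triangle ZWE ⇒ T = (1/3, 1/3)
2. R lies on line ZW with ZR:RW = 2:5 ⇒ R = (5/7, 0)
3. U is the centroid of triangle WRE ⇒ U = (5/21, 1/3)
through T parallel to RU: direction (-10/21, 1/3); meets ZU at F = (31/63, 2/9)
F = Z + t·(U−Z) with t = 2/3

t = 2/3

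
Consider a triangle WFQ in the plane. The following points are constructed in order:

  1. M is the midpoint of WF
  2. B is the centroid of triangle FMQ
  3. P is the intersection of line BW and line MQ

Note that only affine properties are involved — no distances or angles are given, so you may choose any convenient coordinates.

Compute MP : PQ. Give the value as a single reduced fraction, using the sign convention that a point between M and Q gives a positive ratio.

Assign W = (0, 0), F = (1, 0), Q = (0, 1) — the answer is frame-independent, so this choice is without loss of generality.
1. M is the midpoint of WF ⇒ M = (1/2, 0)
2. B is the centroid of triangle FMQ ⇒ B = (1/2, 1/3)
3. P is the intersection of line BW and line MQ ⇒ P = (3/8, 1/4)
P = M + t·(Q−M) with t = 1/4, so MP:PQ = t:(1−t) = 1/4:3/4

MP:PQ = 1/3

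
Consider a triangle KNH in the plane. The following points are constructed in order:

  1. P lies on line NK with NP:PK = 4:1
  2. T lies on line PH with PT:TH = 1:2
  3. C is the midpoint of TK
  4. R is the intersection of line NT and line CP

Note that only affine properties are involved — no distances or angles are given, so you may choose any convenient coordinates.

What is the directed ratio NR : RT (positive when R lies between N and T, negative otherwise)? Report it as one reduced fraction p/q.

Assign K = (0, 0), N = (1, 0), H = (0, 1) — the answer is frame-independent, so this choice is without loss of generality.
1. P lies on line NK with NP:PK = 4:1 ⇒ P = (1/5, 0)
2. T lies on line PH with PT:TH = 1:2 ⇒ T = (2/15, 1/3)
3. C is the midpoint of TK ⇒ C = (1/15, 1/6)
4. R is the intersection of line NT and line CP ⇒ R = (-7/45, 4/9)
R = N + t·(T−N) with t = 4/3, so NR:RT = t:(1−t) = 4/3:-1/3

NR:RT = -4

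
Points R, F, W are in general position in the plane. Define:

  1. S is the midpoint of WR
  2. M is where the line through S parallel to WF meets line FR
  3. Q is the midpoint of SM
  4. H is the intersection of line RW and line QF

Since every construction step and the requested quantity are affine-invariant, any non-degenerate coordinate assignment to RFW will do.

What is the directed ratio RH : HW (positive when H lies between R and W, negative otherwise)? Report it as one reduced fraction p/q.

RH:HW = 1/2

Assign R = (0, 0), F = (1, 0), W = (0, 1) — the answer is frame-independent, so this choice is without loss of generality.
1. S is the midpoint of WR ⇒ S = (0, 1/2)
2. M is where the line through S parallel to WF meets line FR ⇒ M = (1/2, 0)
3. Q is the midpoint of SM ⇒ Q = (1/4, 1/4)
4. H is the intersection of line RW and line QF ⇒ H = (0, 1/3)
H = R + t·(W−R) with t = 1/3, so RH:HW = t:(1−t) = 1/3:2/3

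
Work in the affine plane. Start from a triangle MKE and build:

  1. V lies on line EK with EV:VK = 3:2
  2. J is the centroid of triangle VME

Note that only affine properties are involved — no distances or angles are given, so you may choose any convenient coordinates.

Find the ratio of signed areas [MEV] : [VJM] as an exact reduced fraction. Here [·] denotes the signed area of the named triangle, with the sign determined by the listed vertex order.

[MEV]:[VJM] = -3

Work in coordinates with M = (0, 0), K = (1, 0), E = (0, 1).
1. V lies on line EK with EV:VK = 3:2 ⇒ V = (3/5, 2/5)
2. J is the centroid of triangle VME ⇒ J = (1/5, 7/15)
2·[MEV] = -3/5, 2·[VJM] = 1/5
[MEV]:[VJM] = -3/5:1/5 = -3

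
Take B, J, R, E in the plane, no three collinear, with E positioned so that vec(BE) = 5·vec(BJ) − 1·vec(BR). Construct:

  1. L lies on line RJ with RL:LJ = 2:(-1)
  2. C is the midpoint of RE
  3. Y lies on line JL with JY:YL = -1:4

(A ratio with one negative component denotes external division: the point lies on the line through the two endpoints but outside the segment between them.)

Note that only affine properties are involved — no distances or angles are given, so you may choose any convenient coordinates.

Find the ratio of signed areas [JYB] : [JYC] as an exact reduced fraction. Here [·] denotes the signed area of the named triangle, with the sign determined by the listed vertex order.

[JYB]:[JYC] = -2/3

Set B = (0, 0), J = (1, 0), R = (0, 1), E = (5, -1); any affine frame gives the same invariant.
1. L lies on line RJ with RL:LJ = 2:(-1) ⇒ L = (2, -1)
2. C is the midpoint of RE ⇒ C = (5/2, 0)
3. Y lies on line JL with JY:YL = -1:4 ⇒ Y = (2/3, 1/3)
2·[JYB] = 1/3, 2·[JYC] = -1/2
[JYB]:[JYC] = 1/3:-1/2 = -2/3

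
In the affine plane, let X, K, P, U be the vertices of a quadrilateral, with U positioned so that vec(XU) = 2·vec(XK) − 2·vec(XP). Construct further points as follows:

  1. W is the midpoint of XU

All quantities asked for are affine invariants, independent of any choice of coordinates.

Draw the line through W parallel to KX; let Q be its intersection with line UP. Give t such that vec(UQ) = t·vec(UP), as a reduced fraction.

Set X = (0, 0), K = (1, 0), P = (0, 1), U = (2, -2); any affine frame gives the same invariant.
1. W is the midpoint of XU ⇒ W = (1, -1)
through W parallel to KX: direction (-1, 0); meets UP at Q = (4/3, -1)
Q = U + t·(P−U) with t = 1/3

t = 1/3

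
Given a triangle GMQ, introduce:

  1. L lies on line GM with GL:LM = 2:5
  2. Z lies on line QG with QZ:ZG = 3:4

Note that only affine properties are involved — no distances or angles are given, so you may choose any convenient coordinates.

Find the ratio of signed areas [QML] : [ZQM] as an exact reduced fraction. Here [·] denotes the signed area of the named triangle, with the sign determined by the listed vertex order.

[QML]:[ZQM] = 5/3

Assign G = (0, 0), M = (1, 0), Q = (0, 1) — the answer is frame-independent, so this choice is without loss of generality.
1. L lies on line GM with GL:LM = 2:5 ⇒ L = (2/7, 0)
2. Z lies on line QG with QZ:ZG = 3:4 ⇒ Z = (0, 4/7)
2·[QML] = -5/7, 2·[ZQM] = -3/7
[QML]:[ZQM] = -5/7:-3/7 = 5/3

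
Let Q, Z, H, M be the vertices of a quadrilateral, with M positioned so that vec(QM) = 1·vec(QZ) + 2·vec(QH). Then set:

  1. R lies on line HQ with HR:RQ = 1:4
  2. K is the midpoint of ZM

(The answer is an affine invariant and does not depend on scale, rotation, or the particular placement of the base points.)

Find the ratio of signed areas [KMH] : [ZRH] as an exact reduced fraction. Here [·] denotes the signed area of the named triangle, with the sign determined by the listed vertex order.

Work in coordinates with Q = (0, 0), Z = (1, 0), H = (0, 1), M = (1, 2).
1. R lies on line HQ with HR:RQ = 1:4 ⇒ R = (0, 4/5)
2. K is the midpoint of ZM ⇒ K = (1, 1)
2·[KMH] = 1, 2·[ZRH] = -1/5
[KMH]:[ZRH] = 1:-1/5 = -5

[KMH]:[ZRH] = -5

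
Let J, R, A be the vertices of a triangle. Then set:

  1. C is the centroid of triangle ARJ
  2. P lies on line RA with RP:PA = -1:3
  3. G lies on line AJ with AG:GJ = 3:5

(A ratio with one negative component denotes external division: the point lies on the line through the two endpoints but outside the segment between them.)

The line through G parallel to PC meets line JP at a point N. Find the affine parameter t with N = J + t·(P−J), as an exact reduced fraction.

Choose coordinates J = (0, 0), R = (1, 0), A = (0, 1).
1. C is the centroid of triangle ARJ ⇒ C = (1/3, 1/3)
2. P lies on line RA with RP:PA = -1:3 ⇒ P = (3/2, -1/2)
3. G lies on line AJ with AG:GJ = 3:5 ⇒ G = (0, 5/8)
through G parallel to PC: direction (-7/6, 5/6); meets JP at N = (105/64, -35/64)
N = J + t·(P−J) with t = 35/32

t = 35/32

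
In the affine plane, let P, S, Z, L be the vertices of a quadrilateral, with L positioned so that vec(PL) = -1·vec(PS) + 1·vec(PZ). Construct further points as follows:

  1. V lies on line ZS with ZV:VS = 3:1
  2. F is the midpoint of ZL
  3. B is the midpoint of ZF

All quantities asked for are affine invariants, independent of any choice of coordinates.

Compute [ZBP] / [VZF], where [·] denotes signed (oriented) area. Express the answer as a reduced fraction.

[ZBP]:[VZF] = 2/3

Set P = (0, 0), S = (1, 0), Z = (0, 1), L = (-1, 1); any affine frame gives the same invariant.
1. V lies on line ZS with ZV:VS = 3:1 ⇒ V = (3/4, 1/4)
2. F is the midpoint of ZL ⇒ F = (-1/2, 1)
3. B is the midpoint of ZF ⇒ B = (-1/4, 1)
2·[ZBP] = 1/4, 2·[VZF] = 3/8
[ZBP]:[VZF] = 1/4:3/8 = 2/3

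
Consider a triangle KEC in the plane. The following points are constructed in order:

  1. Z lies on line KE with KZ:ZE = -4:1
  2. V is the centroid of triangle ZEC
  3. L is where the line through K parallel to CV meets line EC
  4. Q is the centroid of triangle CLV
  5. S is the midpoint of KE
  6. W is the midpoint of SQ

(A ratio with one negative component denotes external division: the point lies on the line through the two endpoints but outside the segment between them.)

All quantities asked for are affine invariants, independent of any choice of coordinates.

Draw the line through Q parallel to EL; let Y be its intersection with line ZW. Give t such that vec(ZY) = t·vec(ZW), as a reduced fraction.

Work in coordinates with K = (0, 0), E = (1, 0), C = (0, 1).
1. Z lies on line KE with KZ:ZE = -4:1 ⇒ Z = (4/3, 0)
2. V is the centroid of triangle ZEC ⇒ V = (7/9, 1/3)
3. L is where the line through K parallel to CV meets line EC ⇒ L = (7, -6)
4. Q is the centroid of triangle CLV ⇒ Q = (70/27, -14/9)
5. S is the midpoint of KE ⇒ S = (1/2, 0)
6. W is the midpoint of SQ ⇒ W = (167/108, -7/9)
through Q parallel to EL: direction (6, -6); meets ZW at Y = (2380/1647, -224/549)
Y = Z + t·(W−Z) with t = 32/61

t = 32/61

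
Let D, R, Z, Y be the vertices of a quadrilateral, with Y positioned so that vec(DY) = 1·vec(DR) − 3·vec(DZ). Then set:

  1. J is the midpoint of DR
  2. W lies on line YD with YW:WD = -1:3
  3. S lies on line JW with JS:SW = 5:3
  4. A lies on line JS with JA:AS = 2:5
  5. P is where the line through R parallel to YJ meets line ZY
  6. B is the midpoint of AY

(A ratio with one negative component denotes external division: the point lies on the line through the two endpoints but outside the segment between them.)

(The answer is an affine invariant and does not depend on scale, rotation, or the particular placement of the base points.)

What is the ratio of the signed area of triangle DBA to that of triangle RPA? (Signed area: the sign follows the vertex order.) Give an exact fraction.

[DBA]:[RPA] = -23/153

Choose coordinates D = (0, 0), R = (1, 0), Z = (0, 1), Y = (1, -3).
1. J is the midpoint of DR ⇒ J = (1/2, 0)
2. W lies on line YD with YW:WD = -1:3 ⇒ W = (3/2, -9/2)
3. S lies on line JW with JS:SW = 5:3 ⇒ S = (9/8, -45/16)
4. A lies on line JS with JA:AS = 2:5 ⇒ A = (19/28, -45/56)
5. P is where the line through R parallel to YJ meets line ZY ⇒ P = (5/2, -9)
6. B is the midpoint of AY ⇒ B = (47/56, -213/112)
2·[DBA] = 69/112, 2·[RPA] = -459/112
[DBA]:[RPA] = 69/112:-459/112 = -23/153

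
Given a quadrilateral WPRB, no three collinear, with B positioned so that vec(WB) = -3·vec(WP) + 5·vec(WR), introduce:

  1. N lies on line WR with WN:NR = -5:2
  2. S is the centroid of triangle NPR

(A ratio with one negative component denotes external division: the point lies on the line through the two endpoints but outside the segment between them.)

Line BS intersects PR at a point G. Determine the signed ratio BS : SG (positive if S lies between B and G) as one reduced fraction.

BS:SG = 7/2

Assign W = (0, 0), P = (1, 0), R = (0, 1), B = (-3, 5) — the answer is frame-independent, so this choice is without loss of generality.
1. N lies on line WR with WN:NR = -5:2 ⇒ N = (0, 5/3)
2. S is the centroid of triangle NPR ⇒ S = (1/3, 8/9)
line BS meets PR at G = (9/7, -2/7)
S = B + t·(G−B) with t = 7/9, so BS:SG = 7/9:2/9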